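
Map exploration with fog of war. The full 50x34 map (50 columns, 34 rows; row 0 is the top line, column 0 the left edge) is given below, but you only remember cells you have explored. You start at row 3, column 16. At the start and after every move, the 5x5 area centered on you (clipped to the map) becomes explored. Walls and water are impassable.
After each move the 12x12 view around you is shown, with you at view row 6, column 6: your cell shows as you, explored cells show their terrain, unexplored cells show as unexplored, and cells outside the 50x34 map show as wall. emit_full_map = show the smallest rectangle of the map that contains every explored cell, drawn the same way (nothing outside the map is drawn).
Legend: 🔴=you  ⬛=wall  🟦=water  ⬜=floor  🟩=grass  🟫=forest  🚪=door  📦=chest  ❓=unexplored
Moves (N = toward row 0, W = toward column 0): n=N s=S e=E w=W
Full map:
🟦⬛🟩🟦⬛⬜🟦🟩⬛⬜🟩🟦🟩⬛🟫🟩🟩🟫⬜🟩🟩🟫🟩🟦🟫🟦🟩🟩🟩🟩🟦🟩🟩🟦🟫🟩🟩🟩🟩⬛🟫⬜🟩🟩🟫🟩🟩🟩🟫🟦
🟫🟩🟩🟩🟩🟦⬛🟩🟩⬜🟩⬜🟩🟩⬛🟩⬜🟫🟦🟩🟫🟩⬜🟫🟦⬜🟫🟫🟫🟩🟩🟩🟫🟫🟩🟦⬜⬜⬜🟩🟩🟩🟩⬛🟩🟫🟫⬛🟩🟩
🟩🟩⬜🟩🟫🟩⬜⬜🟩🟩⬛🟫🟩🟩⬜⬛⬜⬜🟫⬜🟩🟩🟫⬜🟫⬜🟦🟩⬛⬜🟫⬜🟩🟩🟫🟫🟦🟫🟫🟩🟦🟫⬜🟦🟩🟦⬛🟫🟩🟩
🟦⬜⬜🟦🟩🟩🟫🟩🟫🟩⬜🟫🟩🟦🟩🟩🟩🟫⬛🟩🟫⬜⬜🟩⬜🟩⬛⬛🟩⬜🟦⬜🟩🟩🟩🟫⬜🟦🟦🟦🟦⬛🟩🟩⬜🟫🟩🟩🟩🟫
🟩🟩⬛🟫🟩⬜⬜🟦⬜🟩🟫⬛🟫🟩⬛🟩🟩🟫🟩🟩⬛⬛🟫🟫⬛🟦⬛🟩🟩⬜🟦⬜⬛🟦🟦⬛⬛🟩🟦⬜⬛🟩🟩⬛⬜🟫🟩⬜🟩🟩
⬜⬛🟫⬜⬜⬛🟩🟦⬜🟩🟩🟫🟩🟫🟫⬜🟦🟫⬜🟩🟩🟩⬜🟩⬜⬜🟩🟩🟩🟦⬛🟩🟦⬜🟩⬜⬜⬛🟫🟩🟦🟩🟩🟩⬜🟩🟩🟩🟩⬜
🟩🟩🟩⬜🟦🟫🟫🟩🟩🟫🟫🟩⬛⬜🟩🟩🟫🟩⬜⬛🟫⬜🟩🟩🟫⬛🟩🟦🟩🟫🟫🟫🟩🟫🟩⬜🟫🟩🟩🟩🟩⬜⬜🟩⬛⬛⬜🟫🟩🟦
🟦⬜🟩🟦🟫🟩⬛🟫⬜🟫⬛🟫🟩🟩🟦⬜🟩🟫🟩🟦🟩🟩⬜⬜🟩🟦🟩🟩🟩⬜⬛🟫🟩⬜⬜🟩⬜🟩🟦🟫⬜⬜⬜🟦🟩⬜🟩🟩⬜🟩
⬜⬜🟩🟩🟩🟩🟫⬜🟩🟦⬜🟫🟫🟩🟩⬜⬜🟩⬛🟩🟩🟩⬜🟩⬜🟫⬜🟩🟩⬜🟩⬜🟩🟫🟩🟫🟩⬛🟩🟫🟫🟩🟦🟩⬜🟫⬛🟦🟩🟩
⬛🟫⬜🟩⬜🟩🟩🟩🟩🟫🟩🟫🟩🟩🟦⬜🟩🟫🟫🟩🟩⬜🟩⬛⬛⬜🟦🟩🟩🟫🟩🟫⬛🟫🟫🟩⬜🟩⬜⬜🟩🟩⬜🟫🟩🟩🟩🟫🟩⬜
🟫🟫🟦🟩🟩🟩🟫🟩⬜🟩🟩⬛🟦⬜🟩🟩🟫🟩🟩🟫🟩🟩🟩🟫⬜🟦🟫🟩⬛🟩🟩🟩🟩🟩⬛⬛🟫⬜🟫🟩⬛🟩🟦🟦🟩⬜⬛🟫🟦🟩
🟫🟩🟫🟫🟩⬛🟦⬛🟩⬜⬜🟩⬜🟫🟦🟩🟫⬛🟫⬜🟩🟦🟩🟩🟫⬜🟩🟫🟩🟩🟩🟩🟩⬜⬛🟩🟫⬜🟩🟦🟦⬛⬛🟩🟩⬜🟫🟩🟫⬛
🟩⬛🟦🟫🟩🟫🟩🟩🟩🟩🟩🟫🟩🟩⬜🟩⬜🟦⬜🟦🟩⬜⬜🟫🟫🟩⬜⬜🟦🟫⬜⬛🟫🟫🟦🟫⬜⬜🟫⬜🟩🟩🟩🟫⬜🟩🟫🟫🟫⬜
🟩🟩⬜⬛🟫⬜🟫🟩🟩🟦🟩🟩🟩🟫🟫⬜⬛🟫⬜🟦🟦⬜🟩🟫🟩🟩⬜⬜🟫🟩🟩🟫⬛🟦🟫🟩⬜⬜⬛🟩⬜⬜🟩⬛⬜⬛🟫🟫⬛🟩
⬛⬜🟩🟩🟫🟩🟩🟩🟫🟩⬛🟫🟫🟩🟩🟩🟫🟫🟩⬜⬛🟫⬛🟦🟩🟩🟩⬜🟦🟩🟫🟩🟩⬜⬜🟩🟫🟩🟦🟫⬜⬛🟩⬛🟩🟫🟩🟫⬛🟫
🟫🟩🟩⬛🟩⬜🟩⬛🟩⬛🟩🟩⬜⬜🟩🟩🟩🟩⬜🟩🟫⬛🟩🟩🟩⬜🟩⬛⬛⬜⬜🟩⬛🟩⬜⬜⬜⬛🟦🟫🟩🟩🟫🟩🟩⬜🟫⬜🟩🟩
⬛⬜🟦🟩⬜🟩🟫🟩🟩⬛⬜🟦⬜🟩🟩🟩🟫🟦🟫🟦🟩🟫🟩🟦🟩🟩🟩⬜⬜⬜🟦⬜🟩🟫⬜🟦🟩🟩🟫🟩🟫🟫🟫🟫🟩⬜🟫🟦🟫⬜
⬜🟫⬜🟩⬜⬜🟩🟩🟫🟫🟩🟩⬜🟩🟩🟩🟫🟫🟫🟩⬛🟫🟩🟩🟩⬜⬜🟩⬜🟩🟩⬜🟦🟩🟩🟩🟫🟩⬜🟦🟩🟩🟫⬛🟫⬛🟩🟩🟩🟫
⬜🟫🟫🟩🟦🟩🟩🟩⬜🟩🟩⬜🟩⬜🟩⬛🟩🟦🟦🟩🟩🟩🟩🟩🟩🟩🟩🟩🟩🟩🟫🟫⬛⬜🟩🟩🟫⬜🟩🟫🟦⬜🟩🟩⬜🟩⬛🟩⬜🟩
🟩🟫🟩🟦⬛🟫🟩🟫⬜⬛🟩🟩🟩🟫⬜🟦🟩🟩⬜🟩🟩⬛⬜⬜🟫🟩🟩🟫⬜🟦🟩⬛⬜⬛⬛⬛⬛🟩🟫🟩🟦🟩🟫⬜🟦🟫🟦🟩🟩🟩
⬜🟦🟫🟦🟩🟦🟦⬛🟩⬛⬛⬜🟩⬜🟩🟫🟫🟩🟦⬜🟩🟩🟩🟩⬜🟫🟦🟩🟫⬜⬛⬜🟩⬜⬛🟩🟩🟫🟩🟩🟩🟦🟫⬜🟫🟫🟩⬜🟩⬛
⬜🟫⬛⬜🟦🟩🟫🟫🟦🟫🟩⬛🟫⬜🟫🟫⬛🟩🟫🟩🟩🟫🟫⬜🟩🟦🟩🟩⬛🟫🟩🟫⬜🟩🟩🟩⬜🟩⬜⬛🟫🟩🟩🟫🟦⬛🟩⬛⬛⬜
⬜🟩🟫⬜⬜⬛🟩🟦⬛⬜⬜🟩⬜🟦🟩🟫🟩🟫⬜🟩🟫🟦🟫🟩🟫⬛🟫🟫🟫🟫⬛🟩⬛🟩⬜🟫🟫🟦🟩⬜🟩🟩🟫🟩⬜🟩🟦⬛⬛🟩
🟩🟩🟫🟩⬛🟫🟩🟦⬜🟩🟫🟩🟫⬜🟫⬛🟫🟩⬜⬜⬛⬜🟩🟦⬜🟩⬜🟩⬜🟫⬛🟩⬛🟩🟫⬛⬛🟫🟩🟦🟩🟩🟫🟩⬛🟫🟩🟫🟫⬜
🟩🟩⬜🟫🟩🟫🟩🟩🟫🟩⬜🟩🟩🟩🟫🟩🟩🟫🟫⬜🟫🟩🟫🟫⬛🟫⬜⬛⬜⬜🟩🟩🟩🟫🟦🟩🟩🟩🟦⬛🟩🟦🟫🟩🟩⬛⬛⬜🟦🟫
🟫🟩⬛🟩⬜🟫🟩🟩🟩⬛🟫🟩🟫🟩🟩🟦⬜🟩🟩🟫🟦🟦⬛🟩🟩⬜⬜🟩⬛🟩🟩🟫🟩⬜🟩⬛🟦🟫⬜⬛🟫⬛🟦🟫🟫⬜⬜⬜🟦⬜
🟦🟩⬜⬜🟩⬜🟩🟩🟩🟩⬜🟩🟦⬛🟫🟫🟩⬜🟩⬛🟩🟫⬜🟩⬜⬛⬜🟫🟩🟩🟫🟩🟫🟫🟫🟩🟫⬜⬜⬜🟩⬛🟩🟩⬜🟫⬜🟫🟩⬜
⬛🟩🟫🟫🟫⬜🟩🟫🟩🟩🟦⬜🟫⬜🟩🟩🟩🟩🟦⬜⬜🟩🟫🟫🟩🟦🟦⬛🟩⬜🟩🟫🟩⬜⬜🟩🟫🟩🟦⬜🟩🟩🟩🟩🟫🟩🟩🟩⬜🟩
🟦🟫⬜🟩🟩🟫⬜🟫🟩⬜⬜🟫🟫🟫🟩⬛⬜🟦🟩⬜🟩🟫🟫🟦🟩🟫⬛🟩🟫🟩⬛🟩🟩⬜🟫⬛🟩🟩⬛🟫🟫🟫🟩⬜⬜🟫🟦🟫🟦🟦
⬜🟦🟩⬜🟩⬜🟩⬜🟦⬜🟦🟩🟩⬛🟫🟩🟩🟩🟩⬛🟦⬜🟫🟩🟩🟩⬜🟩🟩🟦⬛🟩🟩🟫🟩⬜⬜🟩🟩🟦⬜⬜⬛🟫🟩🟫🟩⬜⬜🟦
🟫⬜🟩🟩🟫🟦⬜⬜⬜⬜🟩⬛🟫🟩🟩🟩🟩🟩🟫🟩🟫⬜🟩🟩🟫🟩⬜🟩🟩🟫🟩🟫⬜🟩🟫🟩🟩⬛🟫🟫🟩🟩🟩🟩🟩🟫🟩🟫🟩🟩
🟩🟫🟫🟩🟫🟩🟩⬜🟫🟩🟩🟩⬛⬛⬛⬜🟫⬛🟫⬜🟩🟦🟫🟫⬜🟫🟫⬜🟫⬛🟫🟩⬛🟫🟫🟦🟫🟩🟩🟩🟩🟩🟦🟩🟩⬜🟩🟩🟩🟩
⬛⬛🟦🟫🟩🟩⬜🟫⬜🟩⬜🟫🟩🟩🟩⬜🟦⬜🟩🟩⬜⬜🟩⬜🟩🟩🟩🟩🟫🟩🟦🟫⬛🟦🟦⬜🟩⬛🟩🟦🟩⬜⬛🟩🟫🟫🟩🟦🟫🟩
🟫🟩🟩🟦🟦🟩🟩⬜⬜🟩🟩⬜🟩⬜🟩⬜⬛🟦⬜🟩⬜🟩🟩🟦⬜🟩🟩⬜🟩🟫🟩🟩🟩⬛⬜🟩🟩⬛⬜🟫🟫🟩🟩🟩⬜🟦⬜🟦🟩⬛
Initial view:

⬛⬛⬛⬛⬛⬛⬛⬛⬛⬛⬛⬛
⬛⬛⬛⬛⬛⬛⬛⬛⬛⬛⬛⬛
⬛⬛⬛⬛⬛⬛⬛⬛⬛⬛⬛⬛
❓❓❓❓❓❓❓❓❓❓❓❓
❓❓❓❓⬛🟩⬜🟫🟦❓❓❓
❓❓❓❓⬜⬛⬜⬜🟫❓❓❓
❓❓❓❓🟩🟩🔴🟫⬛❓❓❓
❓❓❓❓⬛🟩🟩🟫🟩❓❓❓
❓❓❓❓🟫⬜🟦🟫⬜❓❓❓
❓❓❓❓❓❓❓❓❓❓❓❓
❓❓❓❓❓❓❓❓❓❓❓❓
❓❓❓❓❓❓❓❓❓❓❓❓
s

⬛⬛⬛⬛⬛⬛⬛⬛⬛⬛⬛⬛
⬛⬛⬛⬛⬛⬛⬛⬛⬛⬛⬛⬛
❓❓❓❓❓❓❓❓❓❓❓❓
❓❓❓❓⬛🟩⬜🟫🟦❓❓❓
❓❓❓❓⬜⬛⬜⬜🟫❓❓❓
❓❓❓❓🟩🟩🟩🟫⬛❓❓❓
❓❓❓❓⬛🟩🔴🟫🟩❓❓❓
❓❓❓❓🟫⬜🟦🟫⬜❓❓❓
❓❓❓❓🟩🟩🟫🟩⬜❓❓❓
❓❓❓❓❓❓❓❓❓❓❓❓
❓❓❓❓❓❓❓❓❓❓❓❓
❓❓❓❓❓❓❓❓❓❓❓❓

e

⬛⬛⬛⬛⬛⬛⬛⬛⬛⬛⬛⬛
⬛⬛⬛⬛⬛⬛⬛⬛⬛⬛⬛⬛
❓❓❓❓❓❓❓❓❓❓❓❓
❓❓❓⬛🟩⬜🟫🟦❓❓❓❓
❓❓❓⬜⬛⬜⬜🟫⬜❓❓❓
❓❓❓🟩🟩🟩🟫⬛🟩❓❓❓
❓❓❓⬛🟩🟩🔴🟩🟩❓❓❓
❓❓❓🟫⬜🟦🟫⬜🟩❓❓❓
❓❓❓🟩🟩🟫🟩⬜⬛❓❓❓
❓❓❓❓❓❓❓❓❓❓❓❓
❓❓❓❓❓❓❓❓❓❓❓❓
❓❓❓❓❓❓❓❓❓❓❓❓

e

⬛⬛⬛⬛⬛⬛⬛⬛⬛⬛⬛⬛
⬛⬛⬛⬛⬛⬛⬛⬛⬛⬛⬛⬛
❓❓❓❓❓❓❓❓❓❓❓❓
❓❓⬛🟩⬜🟫🟦❓❓❓❓❓
❓❓⬜⬛⬜⬜🟫⬜🟩❓❓❓
❓❓🟩🟩🟩🟫⬛🟩🟫❓❓❓
❓❓⬛🟩🟩🟫🔴🟩⬛❓❓❓
❓❓🟫⬜🟦🟫⬜🟩🟩❓❓❓
❓❓🟩🟩🟫🟩⬜⬛🟫❓❓❓
❓❓❓❓❓❓❓❓❓❓❓❓
❓❓❓❓❓❓❓❓❓❓❓❓
❓❓❓❓❓❓❓❓❓❓❓❓

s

⬛⬛⬛⬛⬛⬛⬛⬛⬛⬛⬛⬛
❓❓❓❓❓❓❓❓❓❓❓❓
❓❓⬛🟩⬜🟫🟦❓❓❓❓❓
❓❓⬜⬛⬜⬜🟫⬜🟩❓❓❓
❓❓🟩🟩🟩🟫⬛🟩🟫❓❓❓
❓❓⬛🟩🟩🟫🟩🟩⬛❓❓❓
❓❓🟫⬜🟦🟫🔴🟩🟩❓❓❓
❓❓🟩🟩🟫🟩⬜⬛🟫❓❓❓
❓❓❓❓🟩🟫🟩🟦🟩❓❓❓
❓❓❓❓❓❓❓❓❓❓❓❓
❓❓❓❓❓❓❓❓❓❓❓❓
❓❓❓❓❓❓❓❓❓❓❓❓

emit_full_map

⬛🟩⬜🟫🟦❓❓
⬜⬛⬜⬜🟫⬜🟩
🟩🟩🟩🟫⬛🟩🟫
⬛🟩🟩🟫🟩🟩⬛
🟫⬜🟦🟫🔴🟩🟩
🟩🟩🟫🟩⬜⬛🟫
❓❓🟩🟫🟩🟦🟩

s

❓❓❓❓❓❓❓❓❓❓❓❓
❓❓⬛🟩⬜🟫🟦❓❓❓❓❓
❓❓⬜⬛⬜⬜🟫⬜🟩❓❓❓
❓❓🟩🟩🟩🟫⬛🟩🟫❓❓❓
❓❓⬛🟩🟩🟫🟩🟩⬛❓❓❓
❓❓🟫⬜🟦🟫⬜🟩🟩❓❓❓
❓❓🟩🟩🟫🟩🔴⬛🟫❓❓❓
❓❓❓❓🟩🟫🟩🟦🟩❓❓❓
❓❓❓❓⬜🟩⬛🟩🟩❓❓❓
❓❓❓❓❓❓❓❓❓❓❓❓
❓❓❓❓❓❓❓❓❓❓❓❓
❓❓❓❓❓❓❓❓❓❓❓❓

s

❓❓⬛🟩⬜🟫🟦❓❓❓❓❓
❓❓⬜⬛⬜⬜🟫⬜🟩❓❓❓
❓❓🟩🟩🟩🟫⬛🟩🟫❓❓❓
❓❓⬛🟩🟩🟫🟩🟩⬛❓❓❓
❓❓🟫⬜🟦🟫⬜🟩🟩❓❓❓
❓❓🟩🟩🟫🟩⬜⬛🟫❓❓❓
❓❓❓❓🟩🟫🔴🟦🟩❓❓❓
❓❓❓❓⬜🟩⬛🟩🟩❓❓❓
❓❓❓❓🟩🟫🟫🟩🟩❓❓❓
❓❓❓❓❓❓❓❓❓❓❓❓
❓❓❓❓❓❓❓❓❓❓❓❓
❓❓❓❓❓❓❓❓❓❓❓❓

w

❓❓❓⬛🟩⬜🟫🟦❓❓❓❓
❓❓❓⬜⬛⬜⬜🟫⬜🟩❓❓
❓❓❓🟩🟩🟩🟫⬛🟩🟫❓❓
❓❓❓⬛🟩🟩🟫🟩🟩⬛❓❓
❓❓❓🟫⬜🟦🟫⬜🟩🟩❓❓
❓❓❓🟩🟩🟫🟩⬜⬛🟫❓❓
❓❓❓❓⬜🟩🔴🟩🟦🟩❓❓
❓❓❓❓⬜⬜🟩⬛🟩🟩❓❓
❓❓❓❓⬜🟩🟫🟫🟩🟩❓❓
❓❓❓❓❓❓❓❓❓❓❓❓
❓❓❓❓❓❓❓❓❓❓❓❓
❓❓❓❓❓❓❓❓❓❓❓❓

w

❓❓❓❓⬛🟩⬜🟫🟦❓❓❓
❓❓❓❓⬜⬛⬜⬜🟫⬜🟩❓
❓❓❓❓🟩🟩🟩🟫⬛🟩🟫❓
❓❓❓❓⬛🟩🟩🟫🟩🟩⬛❓
❓❓❓❓🟫⬜🟦🟫⬜🟩🟩❓
❓❓❓❓🟩🟩🟫🟩⬜⬛🟫❓
❓❓❓❓🟦⬜🔴🟫🟩🟦🟩❓
❓❓❓❓🟩⬜⬜🟩⬛🟩🟩❓
❓❓❓❓🟦⬜🟩🟫🟫🟩🟩❓
❓❓❓❓❓❓❓❓❓❓❓❓
❓❓❓❓❓❓❓❓❓❓❓❓
❓❓❓❓❓❓❓❓❓❓❓❓

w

❓❓❓❓❓⬛🟩⬜🟫🟦❓❓
❓❓❓❓❓⬜⬛⬜⬜🟫⬜🟩
❓❓❓❓❓🟩🟩🟩🟫⬛🟩🟫
❓❓❓❓❓⬛🟩🟩🟫🟩🟩⬛
❓❓❓❓🟫🟫⬜🟦🟫⬜🟩🟩
❓❓❓❓⬜🟩🟩🟫🟩⬜⬛🟫
❓❓❓❓🟩🟦🔴🟩🟫🟩🟦🟩
❓❓❓❓🟩🟩⬜⬜🟩⬛🟩🟩
❓❓❓❓🟩🟦⬜🟩🟫🟫🟩🟩
❓❓❓❓❓❓❓❓❓❓❓❓
❓❓❓❓❓❓❓❓❓❓❓❓
❓❓❓❓❓❓❓❓❓❓❓❓

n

❓❓❓❓❓❓❓❓❓❓❓❓
❓❓❓❓❓⬛🟩⬜🟫🟦❓❓
❓❓❓❓❓⬜⬛⬜⬜🟫⬜🟩
❓❓❓❓❓🟩🟩🟩🟫⬛🟩🟫
❓❓❓❓🟩⬛🟩🟩🟫🟩🟩⬛
❓❓❓❓🟫🟫⬜🟦🟫⬜🟩🟩
❓❓❓❓⬜🟩🔴🟫🟩⬜⬛🟫
❓❓❓❓🟩🟦⬜🟩🟫🟩🟦🟩
❓❓❓❓🟩🟩⬜⬜🟩⬛🟩🟩
❓❓❓❓🟩🟦⬜🟩🟫🟫🟩🟩
❓❓❓❓❓❓❓❓❓❓❓❓
❓❓❓❓❓❓❓❓❓❓❓❓

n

⬛⬛⬛⬛⬛⬛⬛⬛⬛⬛⬛⬛
❓❓❓❓❓❓❓❓❓❓❓❓
❓❓❓❓❓⬛🟩⬜🟫🟦❓❓
❓❓❓❓❓⬜⬛⬜⬜🟫⬜🟩
❓❓❓❓🟦🟩🟩🟩🟫⬛🟩🟫
❓❓❓❓🟩⬛🟩🟩🟫🟩🟩⬛
❓❓❓❓🟫🟫🔴🟦🟫⬜🟩🟩
❓❓❓❓⬜🟩🟩🟫🟩⬜⬛🟫
❓❓❓❓🟩🟦⬜🟩🟫🟩🟦🟩
❓❓❓❓🟩🟩⬜⬜🟩⬛🟩🟩
❓❓❓❓🟩🟦⬜🟩🟫🟫🟩🟩
❓❓❓❓❓❓❓❓❓❓❓❓

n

⬛⬛⬛⬛⬛⬛⬛⬛⬛⬛⬛⬛
⬛⬛⬛⬛⬛⬛⬛⬛⬛⬛⬛⬛
❓❓❓❓❓❓❓❓❓❓❓❓
❓❓❓❓❓⬛🟩⬜🟫🟦❓❓
❓❓❓❓🟩⬜⬛⬜⬜🟫⬜🟩
❓❓❓❓🟦🟩🟩🟩🟫⬛🟩🟫
❓❓❓❓🟩⬛🔴🟩🟫🟩🟩⬛
❓❓❓❓🟫🟫⬜🟦🟫⬜🟩🟩
❓❓❓❓⬜🟩🟩🟫🟩⬜⬛🟫
❓❓❓❓🟩🟦⬜🟩🟫🟩🟦🟩
❓❓❓❓🟩🟩⬜⬜🟩⬛🟩🟩
❓❓❓❓🟩🟦⬜🟩🟫🟫🟩🟩

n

⬛⬛⬛⬛⬛⬛⬛⬛⬛⬛⬛⬛
⬛⬛⬛⬛⬛⬛⬛⬛⬛⬛⬛⬛
⬛⬛⬛⬛⬛⬛⬛⬛⬛⬛⬛⬛
❓❓❓❓❓❓❓❓❓❓❓❓
❓❓❓❓🟩⬛🟩⬜🟫🟦❓❓
❓❓❓❓🟩⬜⬛⬜⬜🟫⬜🟩
❓❓❓❓🟦🟩🔴🟩🟫⬛🟩🟫
❓❓❓❓🟩⬛🟩🟩🟫🟩🟩⬛
❓❓❓❓🟫🟫⬜🟦🟫⬜🟩🟩
❓❓❓❓⬜🟩🟩🟫🟩⬜⬛🟫
❓❓❓❓🟩🟦⬜🟩🟫🟩🟦🟩
❓❓❓❓🟩🟩⬜⬜🟩⬛🟩🟩

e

⬛⬛⬛⬛⬛⬛⬛⬛⬛⬛⬛⬛
⬛⬛⬛⬛⬛⬛⬛⬛⬛⬛⬛⬛
⬛⬛⬛⬛⬛⬛⬛⬛⬛⬛⬛⬛
❓❓❓❓❓❓❓❓❓❓❓❓
❓❓❓🟩⬛🟩⬜🟫🟦❓❓❓
❓❓❓🟩⬜⬛⬜⬜🟫⬜🟩❓
❓❓❓🟦🟩🟩🔴🟫⬛🟩🟫❓
❓❓❓🟩⬛🟩🟩🟫🟩🟩⬛❓
❓❓❓🟫🟫⬜🟦🟫⬜🟩🟩❓
❓❓❓⬜🟩🟩🟫🟩⬜⬛🟫❓
❓❓❓🟩🟦⬜🟩🟫🟩🟦🟩❓
❓❓❓🟩🟩⬜⬜🟩⬛🟩🟩❓

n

⬛⬛⬛⬛⬛⬛⬛⬛⬛⬛⬛⬛
⬛⬛⬛⬛⬛⬛⬛⬛⬛⬛⬛⬛
⬛⬛⬛⬛⬛⬛⬛⬛⬛⬛⬛⬛
⬛⬛⬛⬛⬛⬛⬛⬛⬛⬛⬛⬛
❓❓❓❓🟫🟩🟩🟫⬜❓❓❓
❓❓❓🟩⬛🟩⬜🟫🟦❓❓❓
❓❓❓🟩⬜⬛🔴⬜🟫⬜🟩❓
❓❓❓🟦🟩🟩🟩🟫⬛🟩🟫❓
❓❓❓🟩⬛🟩🟩🟫🟩🟩⬛❓
❓❓❓🟫🟫⬜🟦🟫⬜🟩🟩❓
❓❓❓⬜🟩🟩🟫🟩⬜⬛🟫❓
❓❓❓🟩🟦⬜🟩🟫🟩🟦🟩❓

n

⬛⬛⬛⬛⬛⬛⬛⬛⬛⬛⬛⬛
⬛⬛⬛⬛⬛⬛⬛⬛⬛⬛⬛⬛
⬛⬛⬛⬛⬛⬛⬛⬛⬛⬛⬛⬛
⬛⬛⬛⬛⬛⬛⬛⬛⬛⬛⬛⬛
⬛⬛⬛⬛⬛⬛⬛⬛⬛⬛⬛⬛
❓❓❓❓🟫🟩🟩🟫⬜❓❓❓
❓❓❓🟩⬛🟩🔴🟫🟦❓❓❓
❓❓❓🟩⬜⬛⬜⬜🟫⬜🟩❓
❓❓❓🟦🟩🟩🟩🟫⬛🟩🟫❓
❓❓❓🟩⬛🟩🟩🟫🟩🟩⬛❓
❓❓❓🟫🟫⬜🟦🟫⬜🟩🟩❓
❓❓❓⬜🟩🟩🟫🟩⬜⬛🟫❓

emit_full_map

❓🟫🟩🟩🟫⬜❓❓
🟩⬛🟩🔴🟫🟦❓❓
🟩⬜⬛⬜⬜🟫⬜🟩
🟦🟩🟩🟩🟫⬛🟩🟫
🟩⬛🟩🟩🟫🟩🟩⬛
🟫🟫⬜🟦🟫⬜🟩🟩
⬜🟩🟩🟫🟩⬜⬛🟫
🟩🟦⬜🟩🟫🟩🟦🟩
🟩🟩⬜⬜🟩⬛🟩🟩
🟩🟦⬜🟩🟫🟫🟩🟩

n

⬛⬛⬛⬛⬛⬛⬛⬛⬛⬛⬛⬛
⬛⬛⬛⬛⬛⬛⬛⬛⬛⬛⬛⬛
⬛⬛⬛⬛⬛⬛⬛⬛⬛⬛⬛⬛
⬛⬛⬛⬛⬛⬛⬛⬛⬛⬛⬛⬛
⬛⬛⬛⬛⬛⬛⬛⬛⬛⬛⬛⬛
⬛⬛⬛⬛⬛⬛⬛⬛⬛⬛⬛⬛
❓❓❓❓🟫🟩🔴🟫⬜❓❓❓
❓❓❓🟩⬛🟩⬜🟫🟦❓❓❓
❓❓❓🟩⬜⬛⬜⬜🟫⬜🟩❓
❓❓❓🟦🟩🟩🟩🟫⬛🟩🟫❓
❓❓❓🟩⬛🟩🟩🟫🟩🟩⬛❓
❓❓❓🟫🟫⬜🟦🟫⬜🟩🟩❓

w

⬛⬛⬛⬛⬛⬛⬛⬛⬛⬛⬛⬛
⬛⬛⬛⬛⬛⬛⬛⬛⬛⬛⬛⬛
⬛⬛⬛⬛⬛⬛⬛⬛⬛⬛⬛⬛
⬛⬛⬛⬛⬛⬛⬛⬛⬛⬛⬛⬛
⬛⬛⬛⬛⬛⬛⬛⬛⬛⬛⬛⬛
⬛⬛⬛⬛⬛⬛⬛⬛⬛⬛⬛⬛
❓❓❓❓⬛🟫🔴🟩🟫⬜❓❓
❓❓❓❓🟩⬛🟩⬜🟫🟦❓❓
❓❓❓❓🟩⬜⬛⬜⬜🟫⬜🟩
❓❓❓❓🟦🟩🟩🟩🟫⬛🟩🟫
❓❓❓❓🟩⬛🟩🟩🟫🟩🟩⬛
❓❓❓❓🟫🟫⬜🟦🟫⬜🟩🟩

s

⬛⬛⬛⬛⬛⬛⬛⬛⬛⬛⬛⬛
⬛⬛⬛⬛⬛⬛⬛⬛⬛⬛⬛⬛
⬛⬛⬛⬛⬛⬛⬛⬛⬛⬛⬛⬛
⬛⬛⬛⬛⬛⬛⬛⬛⬛⬛⬛⬛
⬛⬛⬛⬛⬛⬛⬛⬛⬛⬛⬛⬛
❓❓❓❓⬛🟫🟩🟩🟫⬜❓❓
❓❓❓❓🟩⬛🔴⬜🟫🟦❓❓
❓❓❓❓🟩⬜⬛⬜⬜🟫⬜🟩
❓❓❓❓🟦🟩🟩🟩🟫⬛🟩🟫
❓❓❓❓🟩⬛🟩🟩🟫🟩🟩⬛
❓❓❓❓🟫🟫⬜🟦🟫⬜🟩🟩
❓❓❓❓⬜🟩🟩🟫🟩⬜⬛🟫

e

⬛⬛⬛⬛⬛⬛⬛⬛⬛⬛⬛⬛
⬛⬛⬛⬛⬛⬛⬛⬛⬛⬛⬛⬛
⬛⬛⬛⬛⬛⬛⬛⬛⬛⬛⬛⬛
⬛⬛⬛⬛⬛⬛⬛⬛⬛⬛⬛⬛
⬛⬛⬛⬛⬛⬛⬛⬛⬛⬛⬛⬛
❓❓❓⬛🟫🟩🟩🟫⬜❓❓❓
❓❓❓🟩⬛🟩🔴🟫🟦❓❓❓
❓❓❓🟩⬜⬛⬜⬜🟫⬜🟩❓
❓❓❓🟦🟩🟩🟩🟫⬛🟩🟫❓
❓❓❓🟩⬛🟩🟩🟫🟩🟩⬛❓
❓❓❓🟫🟫⬜🟦🟫⬜🟩🟩❓
❓❓❓⬜🟩🟩🟫🟩⬜⬛🟫❓

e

⬛⬛⬛⬛⬛⬛⬛⬛⬛⬛⬛⬛
⬛⬛⬛⬛⬛⬛⬛⬛⬛⬛⬛⬛
⬛⬛⬛⬛⬛⬛⬛⬛⬛⬛⬛⬛
⬛⬛⬛⬛⬛⬛⬛⬛⬛⬛⬛⬛
⬛⬛⬛⬛⬛⬛⬛⬛⬛⬛⬛⬛
❓❓⬛🟫🟩🟩🟫⬜🟩❓❓❓
❓❓🟩⬛🟩⬜🔴🟦🟩❓❓❓
❓❓🟩⬜⬛⬜⬜🟫⬜🟩❓❓
❓❓🟦🟩🟩🟩🟫⬛🟩🟫❓❓
❓❓🟩⬛🟩🟩🟫🟩🟩⬛❓❓
❓❓🟫🟫⬜🟦🟫⬜🟩🟩❓❓
❓❓⬜🟩🟩🟫🟩⬜⬛🟫❓❓

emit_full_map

⬛🟫🟩🟩🟫⬜🟩❓
🟩⬛🟩⬜🔴🟦🟩❓
🟩⬜⬛⬜⬜🟫⬜🟩
🟦🟩🟩🟩🟫⬛🟩🟫
🟩⬛🟩🟩🟫🟩🟩⬛
🟫🟫⬜🟦🟫⬜🟩🟩
⬜🟩🟩🟫🟩⬜⬛🟫
🟩🟦⬜🟩🟫🟩🟦🟩
🟩🟩⬜⬜🟩⬛🟩🟩
🟩🟦⬜🟩🟫🟫🟩🟩


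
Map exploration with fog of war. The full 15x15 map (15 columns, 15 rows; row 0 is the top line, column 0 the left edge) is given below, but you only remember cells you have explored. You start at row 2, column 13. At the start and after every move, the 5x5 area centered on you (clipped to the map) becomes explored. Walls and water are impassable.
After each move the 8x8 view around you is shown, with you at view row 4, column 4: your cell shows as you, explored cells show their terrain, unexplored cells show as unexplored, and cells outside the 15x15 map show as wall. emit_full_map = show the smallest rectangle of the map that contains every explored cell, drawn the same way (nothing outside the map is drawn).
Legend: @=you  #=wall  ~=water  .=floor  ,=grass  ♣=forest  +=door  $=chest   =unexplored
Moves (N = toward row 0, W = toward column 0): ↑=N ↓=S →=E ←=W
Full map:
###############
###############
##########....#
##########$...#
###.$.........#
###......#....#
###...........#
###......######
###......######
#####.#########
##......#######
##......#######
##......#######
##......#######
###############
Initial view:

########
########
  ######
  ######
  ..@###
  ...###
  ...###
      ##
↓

########
  ######
  ######
  ...###
  ..@###
  ...###
  ...###
      ##

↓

  ######
  ######
  ...###
  ...###
  ..@###
  ...###
  ...###
      ##

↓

  ######
  ...###
  ...###
  ...###
  ..@###
  ...###
  ######
      ##

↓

  ...###
  ...###
  ...###
  ...###
  ..@###
  ######
  ######
      ##

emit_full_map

####
####
...#
...#
...#
...#
..@#
####
####

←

   ...##
   ...##
  ....##
  ....##
  ..@.##
  ######
  ######
       #

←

    ...#
    ...#
  .....#
  #....#
  ..@..#
  ######
  ######
        

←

     ...
     ...
  ......
  .#....
  ..@...
  .#####
  .#####
        

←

      ..
      ..
  ......
  ..#...
  ..@...
  ..####
  ..####
        

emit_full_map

    ####
    ####
    ...#
    ...#
.......#
..#....#
..@....#
..######
..######

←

       .
       .
  ......
  ...#..
  ..@...
  ...###
  ...###
        

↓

       .
  ......
  ...#..
  ......
  ..@###
  ...###
  ##### 
        

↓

  ......
  ...#..
  ......
  ...###
  ..@###
  ##### 
  ..### 
        

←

   .....
   ...#.
  ......
  ....##
  ..@.##
  .#####
  ...###
        

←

    ....
    ...#
  ......
  .....#
  ..@..#
  #.####
  ....##
        

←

     ...
     ...
  ......
  ......
  ..@...
  ##.###
  .....#
        

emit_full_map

        ####
        ####
        ...#
        ...#
   ........#
   ...#....#
...........#
......######
..@...######
##.#####    
.....###    


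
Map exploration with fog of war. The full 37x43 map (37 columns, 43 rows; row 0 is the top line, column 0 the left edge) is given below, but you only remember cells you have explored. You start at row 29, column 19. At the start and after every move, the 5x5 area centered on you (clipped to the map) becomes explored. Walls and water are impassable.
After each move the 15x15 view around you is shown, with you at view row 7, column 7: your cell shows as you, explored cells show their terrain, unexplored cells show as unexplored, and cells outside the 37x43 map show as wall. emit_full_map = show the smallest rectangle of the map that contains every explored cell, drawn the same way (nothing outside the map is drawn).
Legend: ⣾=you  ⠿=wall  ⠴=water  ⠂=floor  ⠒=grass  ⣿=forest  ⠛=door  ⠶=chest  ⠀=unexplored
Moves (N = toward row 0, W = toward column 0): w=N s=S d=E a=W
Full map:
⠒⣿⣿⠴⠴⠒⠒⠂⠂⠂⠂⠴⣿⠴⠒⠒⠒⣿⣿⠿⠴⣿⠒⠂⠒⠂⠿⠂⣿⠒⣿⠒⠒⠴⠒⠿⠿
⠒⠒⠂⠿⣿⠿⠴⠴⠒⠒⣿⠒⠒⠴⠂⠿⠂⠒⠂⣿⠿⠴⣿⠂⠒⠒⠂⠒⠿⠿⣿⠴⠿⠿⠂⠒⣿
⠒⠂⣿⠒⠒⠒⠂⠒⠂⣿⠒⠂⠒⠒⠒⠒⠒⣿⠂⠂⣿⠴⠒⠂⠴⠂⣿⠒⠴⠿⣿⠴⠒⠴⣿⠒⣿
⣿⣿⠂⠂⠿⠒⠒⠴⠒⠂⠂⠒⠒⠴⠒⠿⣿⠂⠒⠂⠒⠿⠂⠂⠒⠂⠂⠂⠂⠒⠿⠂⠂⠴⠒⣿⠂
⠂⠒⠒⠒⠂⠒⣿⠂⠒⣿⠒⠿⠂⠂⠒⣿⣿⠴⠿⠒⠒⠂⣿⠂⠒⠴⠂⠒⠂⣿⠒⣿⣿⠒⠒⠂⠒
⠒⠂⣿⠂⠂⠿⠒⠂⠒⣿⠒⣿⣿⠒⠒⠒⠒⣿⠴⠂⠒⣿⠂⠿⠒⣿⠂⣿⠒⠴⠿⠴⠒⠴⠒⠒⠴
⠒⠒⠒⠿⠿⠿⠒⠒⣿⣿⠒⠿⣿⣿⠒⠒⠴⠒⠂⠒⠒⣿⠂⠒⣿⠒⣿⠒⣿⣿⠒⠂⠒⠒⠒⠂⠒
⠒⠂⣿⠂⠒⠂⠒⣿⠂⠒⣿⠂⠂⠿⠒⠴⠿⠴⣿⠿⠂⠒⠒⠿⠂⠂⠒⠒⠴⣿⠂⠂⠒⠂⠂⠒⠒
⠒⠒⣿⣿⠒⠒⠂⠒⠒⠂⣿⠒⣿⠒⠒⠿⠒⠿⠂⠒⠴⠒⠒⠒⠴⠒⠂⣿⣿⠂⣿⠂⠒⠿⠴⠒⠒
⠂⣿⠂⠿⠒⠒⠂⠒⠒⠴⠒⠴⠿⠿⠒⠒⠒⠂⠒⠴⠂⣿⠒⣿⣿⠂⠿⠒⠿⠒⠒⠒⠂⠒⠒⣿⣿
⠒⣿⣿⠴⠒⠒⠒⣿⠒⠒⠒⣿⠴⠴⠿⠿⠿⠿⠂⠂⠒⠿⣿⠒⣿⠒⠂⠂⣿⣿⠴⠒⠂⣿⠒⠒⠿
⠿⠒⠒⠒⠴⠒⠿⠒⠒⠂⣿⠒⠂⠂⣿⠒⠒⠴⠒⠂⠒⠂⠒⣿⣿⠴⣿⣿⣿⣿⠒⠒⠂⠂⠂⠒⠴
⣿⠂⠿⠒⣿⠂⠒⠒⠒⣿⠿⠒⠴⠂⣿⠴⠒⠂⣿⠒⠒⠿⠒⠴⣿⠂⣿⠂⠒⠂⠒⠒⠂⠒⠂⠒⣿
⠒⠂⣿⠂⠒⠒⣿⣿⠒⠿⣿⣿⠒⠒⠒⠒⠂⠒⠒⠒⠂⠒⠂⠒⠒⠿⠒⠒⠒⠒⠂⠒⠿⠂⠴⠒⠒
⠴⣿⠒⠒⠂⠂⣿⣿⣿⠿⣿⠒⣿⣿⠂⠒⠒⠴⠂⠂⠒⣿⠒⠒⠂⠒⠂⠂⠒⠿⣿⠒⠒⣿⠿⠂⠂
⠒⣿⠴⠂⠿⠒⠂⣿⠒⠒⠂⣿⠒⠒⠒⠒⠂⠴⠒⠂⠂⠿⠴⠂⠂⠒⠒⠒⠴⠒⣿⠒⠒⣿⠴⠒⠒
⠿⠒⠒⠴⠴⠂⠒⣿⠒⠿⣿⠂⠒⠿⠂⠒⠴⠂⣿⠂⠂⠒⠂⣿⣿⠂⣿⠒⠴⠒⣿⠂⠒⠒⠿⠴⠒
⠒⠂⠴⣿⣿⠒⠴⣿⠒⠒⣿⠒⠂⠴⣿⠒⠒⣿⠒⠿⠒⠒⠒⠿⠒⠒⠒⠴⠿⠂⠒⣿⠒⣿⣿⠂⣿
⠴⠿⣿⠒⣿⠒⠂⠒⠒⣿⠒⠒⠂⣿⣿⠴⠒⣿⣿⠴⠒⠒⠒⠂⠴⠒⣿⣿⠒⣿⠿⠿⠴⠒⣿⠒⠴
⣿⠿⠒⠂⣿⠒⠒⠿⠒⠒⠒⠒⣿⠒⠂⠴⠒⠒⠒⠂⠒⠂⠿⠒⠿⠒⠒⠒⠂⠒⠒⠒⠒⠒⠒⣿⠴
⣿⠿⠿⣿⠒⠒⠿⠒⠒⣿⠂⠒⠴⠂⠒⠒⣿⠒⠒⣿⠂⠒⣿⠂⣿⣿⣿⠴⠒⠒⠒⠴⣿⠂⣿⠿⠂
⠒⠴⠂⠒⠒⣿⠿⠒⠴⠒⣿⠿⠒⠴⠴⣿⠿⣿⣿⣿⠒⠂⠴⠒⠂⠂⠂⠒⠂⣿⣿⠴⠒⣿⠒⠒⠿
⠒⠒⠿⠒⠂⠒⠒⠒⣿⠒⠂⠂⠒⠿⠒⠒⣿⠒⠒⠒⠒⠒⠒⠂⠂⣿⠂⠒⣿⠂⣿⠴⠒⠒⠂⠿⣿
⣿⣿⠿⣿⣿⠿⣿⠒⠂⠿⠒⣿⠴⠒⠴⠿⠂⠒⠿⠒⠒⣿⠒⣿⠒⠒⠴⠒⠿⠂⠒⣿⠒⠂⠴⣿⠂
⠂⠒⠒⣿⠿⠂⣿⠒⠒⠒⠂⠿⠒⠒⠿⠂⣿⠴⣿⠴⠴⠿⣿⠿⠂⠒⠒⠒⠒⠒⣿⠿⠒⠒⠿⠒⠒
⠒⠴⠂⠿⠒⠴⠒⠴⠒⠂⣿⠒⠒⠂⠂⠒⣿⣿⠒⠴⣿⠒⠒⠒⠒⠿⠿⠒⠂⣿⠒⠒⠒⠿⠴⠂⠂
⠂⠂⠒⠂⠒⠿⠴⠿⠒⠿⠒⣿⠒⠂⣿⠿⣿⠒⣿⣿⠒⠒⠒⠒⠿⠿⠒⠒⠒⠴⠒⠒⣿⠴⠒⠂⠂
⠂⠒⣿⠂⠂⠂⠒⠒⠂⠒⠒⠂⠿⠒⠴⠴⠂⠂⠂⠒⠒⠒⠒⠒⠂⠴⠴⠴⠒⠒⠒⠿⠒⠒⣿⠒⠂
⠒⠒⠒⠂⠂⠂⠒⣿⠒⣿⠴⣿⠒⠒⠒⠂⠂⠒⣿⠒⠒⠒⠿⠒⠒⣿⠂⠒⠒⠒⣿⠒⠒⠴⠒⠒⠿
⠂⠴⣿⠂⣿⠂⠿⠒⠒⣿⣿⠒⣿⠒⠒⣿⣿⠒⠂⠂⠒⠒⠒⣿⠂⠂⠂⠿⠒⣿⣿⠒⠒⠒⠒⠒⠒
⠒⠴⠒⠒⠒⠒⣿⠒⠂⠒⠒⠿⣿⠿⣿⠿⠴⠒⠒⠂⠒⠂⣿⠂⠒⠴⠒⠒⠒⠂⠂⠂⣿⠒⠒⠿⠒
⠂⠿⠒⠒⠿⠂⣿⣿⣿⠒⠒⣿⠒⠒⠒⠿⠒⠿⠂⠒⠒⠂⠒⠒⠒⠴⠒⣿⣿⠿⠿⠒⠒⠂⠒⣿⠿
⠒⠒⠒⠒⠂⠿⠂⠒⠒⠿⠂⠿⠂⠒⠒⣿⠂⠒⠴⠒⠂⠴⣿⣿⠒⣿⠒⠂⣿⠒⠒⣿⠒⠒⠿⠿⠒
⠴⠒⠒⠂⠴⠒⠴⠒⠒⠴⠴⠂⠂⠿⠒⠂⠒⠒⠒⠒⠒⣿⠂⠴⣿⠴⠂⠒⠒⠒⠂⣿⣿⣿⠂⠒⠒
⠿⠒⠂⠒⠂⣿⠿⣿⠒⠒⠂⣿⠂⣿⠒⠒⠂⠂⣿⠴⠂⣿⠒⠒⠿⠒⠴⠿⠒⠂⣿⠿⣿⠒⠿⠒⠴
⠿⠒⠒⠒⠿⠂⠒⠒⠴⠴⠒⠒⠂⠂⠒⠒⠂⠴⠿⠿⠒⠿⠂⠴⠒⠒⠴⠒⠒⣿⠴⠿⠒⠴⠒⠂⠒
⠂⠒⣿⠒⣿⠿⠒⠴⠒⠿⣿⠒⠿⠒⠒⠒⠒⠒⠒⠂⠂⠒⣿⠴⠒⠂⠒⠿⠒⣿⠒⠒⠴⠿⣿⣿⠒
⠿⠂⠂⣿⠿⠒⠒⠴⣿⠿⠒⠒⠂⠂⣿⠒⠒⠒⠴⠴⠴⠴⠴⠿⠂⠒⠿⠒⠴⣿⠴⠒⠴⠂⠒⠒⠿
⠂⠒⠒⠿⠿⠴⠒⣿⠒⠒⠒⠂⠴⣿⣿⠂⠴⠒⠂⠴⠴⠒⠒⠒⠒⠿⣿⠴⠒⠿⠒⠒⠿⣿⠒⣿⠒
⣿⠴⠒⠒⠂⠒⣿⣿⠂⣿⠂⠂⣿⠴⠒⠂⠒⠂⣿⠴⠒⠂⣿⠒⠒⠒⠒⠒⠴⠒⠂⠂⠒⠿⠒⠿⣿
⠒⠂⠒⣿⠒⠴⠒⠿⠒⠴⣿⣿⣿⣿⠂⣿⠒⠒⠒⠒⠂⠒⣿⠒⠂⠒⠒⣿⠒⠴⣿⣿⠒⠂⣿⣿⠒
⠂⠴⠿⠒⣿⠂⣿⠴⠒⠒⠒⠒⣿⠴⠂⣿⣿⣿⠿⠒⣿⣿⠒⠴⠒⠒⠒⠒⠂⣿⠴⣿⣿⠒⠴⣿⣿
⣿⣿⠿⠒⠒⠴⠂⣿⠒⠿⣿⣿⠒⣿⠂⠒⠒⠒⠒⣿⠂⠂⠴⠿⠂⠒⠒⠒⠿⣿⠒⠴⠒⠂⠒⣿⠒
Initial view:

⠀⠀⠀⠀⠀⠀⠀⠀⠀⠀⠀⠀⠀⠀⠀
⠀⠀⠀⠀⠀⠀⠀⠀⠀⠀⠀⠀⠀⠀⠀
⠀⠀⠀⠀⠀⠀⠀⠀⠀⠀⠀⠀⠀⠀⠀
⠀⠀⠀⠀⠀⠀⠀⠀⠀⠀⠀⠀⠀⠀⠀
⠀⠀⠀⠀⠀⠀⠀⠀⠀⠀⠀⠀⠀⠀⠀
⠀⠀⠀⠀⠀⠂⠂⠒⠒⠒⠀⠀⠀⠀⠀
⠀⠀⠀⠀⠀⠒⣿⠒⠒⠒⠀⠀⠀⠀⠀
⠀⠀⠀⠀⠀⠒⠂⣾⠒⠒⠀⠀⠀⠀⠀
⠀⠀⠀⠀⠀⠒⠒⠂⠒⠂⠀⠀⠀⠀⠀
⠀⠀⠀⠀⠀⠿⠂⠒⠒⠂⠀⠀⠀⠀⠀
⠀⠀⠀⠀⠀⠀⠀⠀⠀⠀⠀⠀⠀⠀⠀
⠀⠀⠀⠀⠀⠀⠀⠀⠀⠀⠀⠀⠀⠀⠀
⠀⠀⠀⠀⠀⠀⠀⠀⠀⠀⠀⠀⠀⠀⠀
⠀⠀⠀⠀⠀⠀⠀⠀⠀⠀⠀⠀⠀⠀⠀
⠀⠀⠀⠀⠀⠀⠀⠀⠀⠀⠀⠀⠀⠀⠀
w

⠀⠀⠀⠀⠀⠀⠀⠀⠀⠀⠀⠀⠀⠀⠀
⠀⠀⠀⠀⠀⠀⠀⠀⠀⠀⠀⠀⠀⠀⠀
⠀⠀⠀⠀⠀⠀⠀⠀⠀⠀⠀⠀⠀⠀⠀
⠀⠀⠀⠀⠀⠀⠀⠀⠀⠀⠀⠀⠀⠀⠀
⠀⠀⠀⠀⠀⠀⠀⠀⠀⠀⠀⠀⠀⠀⠀
⠀⠀⠀⠀⠀⠒⣿⣿⠒⠒⠀⠀⠀⠀⠀
⠀⠀⠀⠀⠀⠂⠂⠒⠒⠒⠀⠀⠀⠀⠀
⠀⠀⠀⠀⠀⠒⣿⣾⠒⠒⠀⠀⠀⠀⠀
⠀⠀⠀⠀⠀⠒⠂⠂⠒⠒⠀⠀⠀⠀⠀
⠀⠀⠀⠀⠀⠒⠒⠂⠒⠂⠀⠀⠀⠀⠀
⠀⠀⠀⠀⠀⠿⠂⠒⠒⠂⠀⠀⠀⠀⠀
⠀⠀⠀⠀⠀⠀⠀⠀⠀⠀⠀⠀⠀⠀⠀
⠀⠀⠀⠀⠀⠀⠀⠀⠀⠀⠀⠀⠀⠀⠀
⠀⠀⠀⠀⠀⠀⠀⠀⠀⠀⠀⠀⠀⠀⠀
⠀⠀⠀⠀⠀⠀⠀⠀⠀⠀⠀⠀⠀⠀⠀

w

⠀⠀⠀⠀⠀⠀⠀⠀⠀⠀⠀⠀⠀⠀⠀
⠀⠀⠀⠀⠀⠀⠀⠀⠀⠀⠀⠀⠀⠀⠀
⠀⠀⠀⠀⠀⠀⠀⠀⠀⠀⠀⠀⠀⠀⠀
⠀⠀⠀⠀⠀⠀⠀⠀⠀⠀⠀⠀⠀⠀⠀
⠀⠀⠀⠀⠀⠀⠀⠀⠀⠀⠀⠀⠀⠀⠀
⠀⠀⠀⠀⠀⣿⠒⠴⣿⠒⠀⠀⠀⠀⠀
⠀⠀⠀⠀⠀⠒⣿⣿⠒⠒⠀⠀⠀⠀⠀
⠀⠀⠀⠀⠀⠂⠂⣾⠒⠒⠀⠀⠀⠀⠀
⠀⠀⠀⠀⠀⠒⣿⠒⠒⠒⠀⠀⠀⠀⠀
⠀⠀⠀⠀⠀⠒⠂⠂⠒⠒⠀⠀⠀⠀⠀
⠀⠀⠀⠀⠀⠒⠒⠂⠒⠂⠀⠀⠀⠀⠀
⠀⠀⠀⠀⠀⠿⠂⠒⠒⠂⠀⠀⠀⠀⠀
⠀⠀⠀⠀⠀⠀⠀⠀⠀⠀⠀⠀⠀⠀⠀
⠀⠀⠀⠀⠀⠀⠀⠀⠀⠀⠀⠀⠀⠀⠀
⠀⠀⠀⠀⠀⠀⠀⠀⠀⠀⠀⠀⠀⠀⠀

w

⠀⠀⠀⠀⠀⠀⠀⠀⠀⠀⠀⠀⠀⠀⠀
⠀⠀⠀⠀⠀⠀⠀⠀⠀⠀⠀⠀⠀⠀⠀
⠀⠀⠀⠀⠀⠀⠀⠀⠀⠀⠀⠀⠀⠀⠀
⠀⠀⠀⠀⠀⠀⠀⠀⠀⠀⠀⠀⠀⠀⠀
⠀⠀⠀⠀⠀⠀⠀⠀⠀⠀⠀⠀⠀⠀⠀
⠀⠀⠀⠀⠀⠴⣿⠴⠴⠿⠀⠀⠀⠀⠀
⠀⠀⠀⠀⠀⣿⠒⠴⣿⠒⠀⠀⠀⠀⠀
⠀⠀⠀⠀⠀⠒⣿⣾⠒⠒⠀⠀⠀⠀⠀
⠀⠀⠀⠀⠀⠂⠂⠒⠒⠒⠀⠀⠀⠀⠀
⠀⠀⠀⠀⠀⠒⣿⠒⠒⠒⠀⠀⠀⠀⠀
⠀⠀⠀⠀⠀⠒⠂⠂⠒⠒⠀⠀⠀⠀⠀
⠀⠀⠀⠀⠀⠒⠒⠂⠒⠂⠀⠀⠀⠀⠀
⠀⠀⠀⠀⠀⠿⠂⠒⠒⠂⠀⠀⠀⠀⠀
⠀⠀⠀⠀⠀⠀⠀⠀⠀⠀⠀⠀⠀⠀⠀
⠀⠀⠀⠀⠀⠀⠀⠀⠀⠀⠀⠀⠀⠀⠀

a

⠀⠀⠀⠀⠀⠀⠀⠀⠀⠀⠀⠀⠀⠀⠀
⠀⠀⠀⠀⠀⠀⠀⠀⠀⠀⠀⠀⠀⠀⠀
⠀⠀⠀⠀⠀⠀⠀⠀⠀⠀⠀⠀⠀⠀⠀
⠀⠀⠀⠀⠀⠀⠀⠀⠀⠀⠀⠀⠀⠀⠀
⠀⠀⠀⠀⠀⠀⠀⠀⠀⠀⠀⠀⠀⠀⠀
⠀⠀⠀⠀⠀⣿⠴⣿⠴⠴⠿⠀⠀⠀⠀
⠀⠀⠀⠀⠀⣿⣿⠒⠴⣿⠒⠀⠀⠀⠀
⠀⠀⠀⠀⠀⣿⠒⣾⣿⠒⠒⠀⠀⠀⠀
⠀⠀⠀⠀⠀⠂⠂⠂⠒⠒⠒⠀⠀⠀⠀
⠀⠀⠀⠀⠀⠂⠒⣿⠒⠒⠒⠀⠀⠀⠀
⠀⠀⠀⠀⠀⠀⠒⠂⠂⠒⠒⠀⠀⠀⠀
⠀⠀⠀⠀⠀⠀⠒⠒⠂⠒⠂⠀⠀⠀⠀
⠀⠀⠀⠀⠀⠀⠿⠂⠒⠒⠂⠀⠀⠀⠀
⠀⠀⠀⠀⠀⠀⠀⠀⠀⠀⠀⠀⠀⠀⠀
⠀⠀⠀⠀⠀⠀⠀⠀⠀⠀⠀⠀⠀⠀⠀

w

⠀⠀⠀⠀⠀⠀⠀⠀⠀⠀⠀⠀⠀⠀⠀
⠀⠀⠀⠀⠀⠀⠀⠀⠀⠀⠀⠀⠀⠀⠀
⠀⠀⠀⠀⠀⠀⠀⠀⠀⠀⠀⠀⠀⠀⠀
⠀⠀⠀⠀⠀⠀⠀⠀⠀⠀⠀⠀⠀⠀⠀
⠀⠀⠀⠀⠀⠀⠀⠀⠀⠀⠀⠀⠀⠀⠀
⠀⠀⠀⠀⠀⠂⠒⠿⠒⠒⠀⠀⠀⠀⠀
⠀⠀⠀⠀⠀⣿⠴⣿⠴⠴⠿⠀⠀⠀⠀
⠀⠀⠀⠀⠀⣿⣿⣾⠴⣿⠒⠀⠀⠀⠀
⠀⠀⠀⠀⠀⣿⠒⣿⣿⠒⠒⠀⠀⠀⠀
⠀⠀⠀⠀⠀⠂⠂⠂⠒⠒⠒⠀⠀⠀⠀
⠀⠀⠀⠀⠀⠂⠒⣿⠒⠒⠒⠀⠀⠀⠀
⠀⠀⠀⠀⠀⠀⠒⠂⠂⠒⠒⠀⠀⠀⠀
⠀⠀⠀⠀⠀⠀⠒⠒⠂⠒⠂⠀⠀⠀⠀
⠀⠀⠀⠀⠀⠀⠿⠂⠒⠒⠂⠀⠀⠀⠀
⠀⠀⠀⠀⠀⠀⠀⠀⠀⠀⠀⠀⠀⠀⠀

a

⠀⠀⠀⠀⠀⠀⠀⠀⠀⠀⠀⠀⠀⠀⠀
⠀⠀⠀⠀⠀⠀⠀⠀⠀⠀⠀⠀⠀⠀⠀
⠀⠀⠀⠀⠀⠀⠀⠀⠀⠀⠀⠀⠀⠀⠀
⠀⠀⠀⠀⠀⠀⠀⠀⠀⠀⠀⠀⠀⠀⠀
⠀⠀⠀⠀⠀⠀⠀⠀⠀⠀⠀⠀⠀⠀⠀
⠀⠀⠀⠀⠀⠿⠂⠒⠿⠒⠒⠀⠀⠀⠀
⠀⠀⠀⠀⠀⠂⣿⠴⣿⠴⠴⠿⠀⠀⠀
⠀⠀⠀⠀⠀⠒⣿⣾⠒⠴⣿⠒⠀⠀⠀
⠀⠀⠀⠀⠀⠿⣿⠒⣿⣿⠒⠒⠀⠀⠀
⠀⠀⠀⠀⠀⠴⠂⠂⠂⠒⠒⠒⠀⠀⠀
⠀⠀⠀⠀⠀⠀⠂⠒⣿⠒⠒⠒⠀⠀⠀
⠀⠀⠀⠀⠀⠀⠀⠒⠂⠂⠒⠒⠀⠀⠀
⠀⠀⠀⠀⠀⠀⠀⠒⠒⠂⠒⠂⠀⠀⠀
⠀⠀⠀⠀⠀⠀⠀⠿⠂⠒⠒⠂⠀⠀⠀
⠀⠀⠀⠀⠀⠀⠀⠀⠀⠀⠀⠀⠀⠀⠀

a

⠀⠀⠀⠀⠀⠀⠀⠀⠀⠀⠀⠀⠀⠀⠀
⠀⠀⠀⠀⠀⠀⠀⠀⠀⠀⠀⠀⠀⠀⠀
⠀⠀⠀⠀⠀⠀⠀⠀⠀⠀⠀⠀⠀⠀⠀
⠀⠀⠀⠀⠀⠀⠀⠀⠀⠀⠀⠀⠀⠀⠀
⠀⠀⠀⠀⠀⠀⠀⠀⠀⠀⠀⠀⠀⠀⠀
⠀⠀⠀⠀⠀⠴⠿⠂⠒⠿⠒⠒⠀⠀⠀
⠀⠀⠀⠀⠀⠿⠂⣿⠴⣿⠴⠴⠿⠀⠀
⠀⠀⠀⠀⠀⠂⠒⣾⣿⠒⠴⣿⠒⠀⠀
⠀⠀⠀⠀⠀⣿⠿⣿⠒⣿⣿⠒⠒⠀⠀
⠀⠀⠀⠀⠀⠴⠴⠂⠂⠂⠒⠒⠒⠀⠀
⠀⠀⠀⠀⠀⠀⠀⠂⠒⣿⠒⠒⠒⠀⠀
⠀⠀⠀⠀⠀⠀⠀⠀⠒⠂⠂⠒⠒⠀⠀
⠀⠀⠀⠀⠀⠀⠀⠀⠒⠒⠂⠒⠂⠀⠀
⠀⠀⠀⠀⠀⠀⠀⠀⠿⠂⠒⠒⠂⠀⠀
⠀⠀⠀⠀⠀⠀⠀⠀⠀⠀⠀⠀⠀⠀⠀

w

⠀⠀⠀⠀⠀⠀⠀⠀⠀⠀⠀⠀⠀⠀⠀
⠀⠀⠀⠀⠀⠀⠀⠀⠀⠀⠀⠀⠀⠀⠀
⠀⠀⠀⠀⠀⠀⠀⠀⠀⠀⠀⠀⠀⠀⠀
⠀⠀⠀⠀⠀⠀⠀⠀⠀⠀⠀⠀⠀⠀⠀
⠀⠀⠀⠀⠀⠀⠀⠀⠀⠀⠀⠀⠀⠀⠀
⠀⠀⠀⠀⠀⠒⠒⣿⠒⠒⠀⠀⠀⠀⠀
⠀⠀⠀⠀⠀⠴⠿⠂⠒⠿⠒⠒⠀⠀⠀
⠀⠀⠀⠀⠀⠿⠂⣾⠴⣿⠴⠴⠿⠀⠀
⠀⠀⠀⠀⠀⠂⠒⣿⣿⠒⠴⣿⠒⠀⠀
⠀⠀⠀⠀⠀⣿⠿⣿⠒⣿⣿⠒⠒⠀⠀
⠀⠀⠀⠀⠀⠴⠴⠂⠂⠂⠒⠒⠒⠀⠀
⠀⠀⠀⠀⠀⠀⠀⠂⠒⣿⠒⠒⠒⠀⠀
⠀⠀⠀⠀⠀⠀⠀⠀⠒⠂⠂⠒⠒⠀⠀
⠀⠀⠀⠀⠀⠀⠀⠀⠒⠒⠂⠒⠂⠀⠀
⠀⠀⠀⠀⠀⠀⠀⠀⠿⠂⠒⠒⠂⠀⠀

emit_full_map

⠒⠒⣿⠒⠒⠀⠀⠀
⠴⠿⠂⠒⠿⠒⠒⠀
⠿⠂⣾⠴⣿⠴⠴⠿
⠂⠒⣿⣿⠒⠴⣿⠒
⣿⠿⣿⠒⣿⣿⠒⠒
⠴⠴⠂⠂⠂⠒⠒⠒
⠀⠀⠂⠒⣿⠒⠒⠒
⠀⠀⠀⠒⠂⠂⠒⠒
⠀⠀⠀⠒⠒⠂⠒⠂
⠀⠀⠀⠿⠂⠒⠒⠂

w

⠀⠀⠀⠀⠀⠀⠀⠀⠀⠀⠀⠀⠀⠀⠀
⠀⠀⠀⠀⠀⠀⠀⠀⠀⠀⠀⠀⠀⠀⠀
⠀⠀⠀⠀⠀⠀⠀⠀⠀⠀⠀⠀⠀⠀⠀
⠀⠀⠀⠀⠀⠀⠀⠀⠀⠀⠀⠀⠀⠀⠀
⠀⠀⠀⠀⠀⠀⠀⠀⠀⠀⠀⠀⠀⠀⠀
⠀⠀⠀⠀⠀⠴⣿⠿⣿⣿⠀⠀⠀⠀⠀
⠀⠀⠀⠀⠀⠒⠒⣿⠒⠒⠀⠀⠀⠀⠀
⠀⠀⠀⠀⠀⠴⠿⣾⠒⠿⠒⠒⠀⠀⠀
⠀⠀⠀⠀⠀⠿⠂⣿⠴⣿⠴⠴⠿⠀⠀
⠀⠀⠀⠀⠀⠂⠒⣿⣿⠒⠴⣿⠒⠀⠀
⠀⠀⠀⠀⠀⣿⠿⣿⠒⣿⣿⠒⠒⠀⠀
⠀⠀⠀⠀⠀⠴⠴⠂⠂⠂⠒⠒⠒⠀⠀
⠀⠀⠀⠀⠀⠀⠀⠂⠒⣿⠒⠒⠒⠀⠀
⠀⠀⠀⠀⠀⠀⠀⠀⠒⠂⠂⠒⠒⠀⠀
⠀⠀⠀⠀⠀⠀⠀⠀⠒⠒⠂⠒⠂⠀⠀

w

⠀⠀⠀⠀⠀⠀⠀⠀⠀⠀⠀⠀⠀⠀⠀
⠀⠀⠀⠀⠀⠀⠀⠀⠀⠀⠀⠀⠀⠀⠀
⠀⠀⠀⠀⠀⠀⠀⠀⠀⠀⠀⠀⠀⠀⠀
⠀⠀⠀⠀⠀⠀⠀⠀⠀⠀⠀⠀⠀⠀⠀
⠀⠀⠀⠀⠀⠀⠀⠀⠀⠀⠀⠀⠀⠀⠀
⠀⠀⠀⠀⠀⠒⠒⣿⠒⠒⠀⠀⠀⠀⠀
⠀⠀⠀⠀⠀⠴⣿⠿⣿⣿⠀⠀⠀⠀⠀
⠀⠀⠀⠀⠀⠒⠒⣾⠒⠒⠀⠀⠀⠀⠀
⠀⠀⠀⠀⠀⠴⠿⠂⠒⠿⠒⠒⠀⠀⠀
⠀⠀⠀⠀⠀⠿⠂⣿⠴⣿⠴⠴⠿⠀⠀
⠀⠀⠀⠀⠀⠂⠒⣿⣿⠒⠴⣿⠒⠀⠀
⠀⠀⠀⠀⠀⣿⠿⣿⠒⣿⣿⠒⠒⠀⠀
⠀⠀⠀⠀⠀⠴⠴⠂⠂⠂⠒⠒⠒⠀⠀
⠀⠀⠀⠀⠀⠀⠀⠂⠒⣿⠒⠒⠒⠀⠀
⠀⠀⠀⠀⠀⠀⠀⠀⠒⠂⠂⠒⠒⠀⠀

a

⠀⠀⠀⠀⠀⠀⠀⠀⠀⠀⠀⠀⠀⠀⠀
⠀⠀⠀⠀⠀⠀⠀⠀⠀⠀⠀⠀⠀⠀⠀
⠀⠀⠀⠀⠀⠀⠀⠀⠀⠀⠀⠀⠀⠀⠀
⠀⠀⠀⠀⠀⠀⠀⠀⠀⠀⠀⠀⠀⠀⠀
⠀⠀⠀⠀⠀⠀⠀⠀⠀⠀⠀⠀⠀⠀⠀
⠀⠀⠀⠀⠀⠂⠒⠒⣿⠒⠒⠀⠀⠀⠀
⠀⠀⠀⠀⠀⠴⠴⣿⠿⣿⣿⠀⠀⠀⠀
⠀⠀⠀⠀⠀⠿⠒⣾⣿⠒⠒⠀⠀⠀⠀
⠀⠀⠀⠀⠀⠒⠴⠿⠂⠒⠿⠒⠒⠀⠀
⠀⠀⠀⠀⠀⠒⠿⠂⣿⠴⣿⠴⠴⠿⠀
⠀⠀⠀⠀⠀⠀⠂⠒⣿⣿⠒⠴⣿⠒⠀
⠀⠀⠀⠀⠀⠀⣿⠿⣿⠒⣿⣿⠒⠒⠀
⠀⠀⠀⠀⠀⠀⠴⠴⠂⠂⠂⠒⠒⠒⠀
⠀⠀⠀⠀⠀⠀⠀⠀⠂⠒⣿⠒⠒⠒⠀
⠀⠀⠀⠀⠀⠀⠀⠀⠀⠒⠂⠂⠒⠒⠀

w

⠀⠀⠀⠀⠀⠀⠀⠀⠀⠀⠀⠀⠀⠀⠀
⠀⠀⠀⠀⠀⠀⠀⠀⠀⠀⠀⠀⠀⠀⠀
⠀⠀⠀⠀⠀⠀⠀⠀⠀⠀⠀⠀⠀⠀⠀
⠀⠀⠀⠀⠀⠀⠀⠀⠀⠀⠀⠀⠀⠀⠀
⠀⠀⠀⠀⠀⠀⠀⠀⠀⠀⠀⠀⠀⠀⠀
⠀⠀⠀⠀⠀⠒⠂⠴⠒⠒⠀⠀⠀⠀⠀
⠀⠀⠀⠀⠀⠂⠒⠒⣿⠒⠒⠀⠀⠀⠀
⠀⠀⠀⠀⠀⠴⠴⣾⠿⣿⣿⠀⠀⠀⠀
⠀⠀⠀⠀⠀⠿⠒⠒⣿⠒⠒⠀⠀⠀⠀
⠀⠀⠀⠀⠀⠒⠴⠿⠂⠒⠿⠒⠒⠀⠀
⠀⠀⠀⠀⠀⠒⠿⠂⣿⠴⣿⠴⠴⠿⠀
⠀⠀⠀⠀⠀⠀⠂⠒⣿⣿⠒⠴⣿⠒⠀
⠀⠀⠀⠀⠀⠀⣿⠿⣿⠒⣿⣿⠒⠒⠀
⠀⠀⠀⠀⠀⠀⠴⠴⠂⠂⠂⠒⠒⠒⠀
⠀⠀⠀⠀⠀⠀⠀⠀⠂⠒⣿⠒⠒⠒⠀

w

⠀⠀⠀⠀⠀⠀⠀⠀⠀⠀⠀⠀⠀⠀⠀
⠀⠀⠀⠀⠀⠀⠀⠀⠀⠀⠀⠀⠀⠀⠀
⠀⠀⠀⠀⠀⠀⠀⠀⠀⠀⠀⠀⠀⠀⠀
⠀⠀⠀⠀⠀⠀⠀⠀⠀⠀⠀⠀⠀⠀⠀
⠀⠀⠀⠀⠀⠀⠀⠀⠀⠀⠀⠀⠀⠀⠀
⠀⠀⠀⠀⠀⣿⣿⠴⠒⣿⠀⠀⠀⠀⠀
⠀⠀⠀⠀⠀⠒⠂⠴⠒⠒⠀⠀⠀⠀⠀
⠀⠀⠀⠀⠀⠂⠒⣾⣿⠒⠒⠀⠀⠀⠀
⠀⠀⠀⠀⠀⠴⠴⣿⠿⣿⣿⠀⠀⠀⠀
⠀⠀⠀⠀⠀⠿⠒⠒⣿⠒⠒⠀⠀⠀⠀
⠀⠀⠀⠀⠀⠒⠴⠿⠂⠒⠿⠒⠒⠀⠀
⠀⠀⠀⠀⠀⠒⠿⠂⣿⠴⣿⠴⠴⠿⠀
⠀⠀⠀⠀⠀⠀⠂⠒⣿⣿⠒⠴⣿⠒⠀
⠀⠀⠀⠀⠀⠀⣿⠿⣿⠒⣿⣿⠒⠒⠀
⠀⠀⠀⠀⠀⠀⠴⠴⠂⠂⠂⠒⠒⠒⠀

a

⠀⠀⠀⠀⠀⠀⠀⠀⠀⠀⠀⠀⠀⠀⠀
⠀⠀⠀⠀⠀⠀⠀⠀⠀⠀⠀⠀⠀⠀⠀
⠀⠀⠀⠀⠀⠀⠀⠀⠀⠀⠀⠀⠀⠀⠀
⠀⠀⠀⠀⠀⠀⠀⠀⠀⠀⠀⠀⠀⠀⠀
⠀⠀⠀⠀⠀⠀⠀⠀⠀⠀⠀⠀⠀⠀⠀
⠀⠀⠀⠀⠀⠂⣿⣿⠴⠒⣿⠀⠀⠀⠀
⠀⠀⠀⠀⠀⣿⠒⠂⠴⠒⠒⠀⠀⠀⠀
⠀⠀⠀⠀⠀⠴⠂⣾⠒⣿⠒⠒⠀⠀⠀
⠀⠀⠀⠀⠀⠒⠴⠴⣿⠿⣿⣿⠀⠀⠀
⠀⠀⠀⠀⠀⠒⠿⠒⠒⣿⠒⠒⠀⠀⠀
⠀⠀⠀⠀⠀⠀⠒⠴⠿⠂⠒⠿⠒⠒⠀
⠀⠀⠀⠀⠀⠀⠒⠿⠂⣿⠴⣿⠴⠴⠿
⠀⠀⠀⠀⠀⠀⠀⠂⠒⣿⣿⠒⠴⣿⠒
⠀⠀⠀⠀⠀⠀⠀⣿⠿⣿⠒⣿⣿⠒⠒
⠀⠀⠀⠀⠀⠀⠀⠴⠴⠂⠂⠂⠒⠒⠒

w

⠀⠀⠀⠀⠀⠀⠀⠀⠀⠀⠀⠀⠀⠀⠀
⠀⠀⠀⠀⠀⠀⠀⠀⠀⠀⠀⠀⠀⠀⠀
⠀⠀⠀⠀⠀⠀⠀⠀⠀⠀⠀⠀⠀⠀⠀
⠀⠀⠀⠀⠀⠀⠀⠀⠀⠀⠀⠀⠀⠀⠀
⠀⠀⠀⠀⠀⠀⠀⠀⠀⠀⠀⠀⠀⠀⠀
⠀⠀⠀⠀⠀⠂⠴⣿⠒⠒⠀⠀⠀⠀⠀
⠀⠀⠀⠀⠀⠂⣿⣿⠴⠒⣿⠀⠀⠀⠀
⠀⠀⠀⠀⠀⣿⠒⣾⠴⠒⠒⠀⠀⠀⠀
⠀⠀⠀⠀⠀⠴⠂⠒⠒⣿⠒⠒⠀⠀⠀
⠀⠀⠀⠀⠀⠒⠴⠴⣿⠿⣿⣿⠀⠀⠀
⠀⠀⠀⠀⠀⠒⠿⠒⠒⣿⠒⠒⠀⠀⠀
⠀⠀⠀⠀⠀⠀⠒⠴⠿⠂⠒⠿⠒⠒⠀
⠀⠀⠀⠀⠀⠀⠒⠿⠂⣿⠴⣿⠴⠴⠿
⠀⠀⠀⠀⠀⠀⠀⠂⠒⣿⣿⠒⠴⣿⠒
⠀⠀⠀⠀⠀⠀⠀⣿⠿⣿⠒⣿⣿⠒⠒

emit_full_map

⠂⠴⣿⠒⠒⠀⠀⠀⠀⠀
⠂⣿⣿⠴⠒⣿⠀⠀⠀⠀
⣿⠒⣾⠴⠒⠒⠀⠀⠀⠀
⠴⠂⠒⠒⣿⠒⠒⠀⠀⠀
⠒⠴⠴⣿⠿⣿⣿⠀⠀⠀
⠒⠿⠒⠒⣿⠒⠒⠀⠀⠀
⠀⠒⠴⠿⠂⠒⠿⠒⠒⠀
⠀⠒⠿⠂⣿⠴⣿⠴⠴⠿
⠀⠀⠂⠒⣿⣿⠒⠴⣿⠒
⠀⠀⣿⠿⣿⠒⣿⣿⠒⠒
⠀⠀⠴⠴⠂⠂⠂⠒⠒⠒
⠀⠀⠀⠀⠂⠒⣿⠒⠒⠒
⠀⠀⠀⠀⠀⠒⠂⠂⠒⠒
⠀⠀⠀⠀⠀⠒⠒⠂⠒⠂
⠀⠀⠀⠀⠀⠿⠂⠒⠒⠂


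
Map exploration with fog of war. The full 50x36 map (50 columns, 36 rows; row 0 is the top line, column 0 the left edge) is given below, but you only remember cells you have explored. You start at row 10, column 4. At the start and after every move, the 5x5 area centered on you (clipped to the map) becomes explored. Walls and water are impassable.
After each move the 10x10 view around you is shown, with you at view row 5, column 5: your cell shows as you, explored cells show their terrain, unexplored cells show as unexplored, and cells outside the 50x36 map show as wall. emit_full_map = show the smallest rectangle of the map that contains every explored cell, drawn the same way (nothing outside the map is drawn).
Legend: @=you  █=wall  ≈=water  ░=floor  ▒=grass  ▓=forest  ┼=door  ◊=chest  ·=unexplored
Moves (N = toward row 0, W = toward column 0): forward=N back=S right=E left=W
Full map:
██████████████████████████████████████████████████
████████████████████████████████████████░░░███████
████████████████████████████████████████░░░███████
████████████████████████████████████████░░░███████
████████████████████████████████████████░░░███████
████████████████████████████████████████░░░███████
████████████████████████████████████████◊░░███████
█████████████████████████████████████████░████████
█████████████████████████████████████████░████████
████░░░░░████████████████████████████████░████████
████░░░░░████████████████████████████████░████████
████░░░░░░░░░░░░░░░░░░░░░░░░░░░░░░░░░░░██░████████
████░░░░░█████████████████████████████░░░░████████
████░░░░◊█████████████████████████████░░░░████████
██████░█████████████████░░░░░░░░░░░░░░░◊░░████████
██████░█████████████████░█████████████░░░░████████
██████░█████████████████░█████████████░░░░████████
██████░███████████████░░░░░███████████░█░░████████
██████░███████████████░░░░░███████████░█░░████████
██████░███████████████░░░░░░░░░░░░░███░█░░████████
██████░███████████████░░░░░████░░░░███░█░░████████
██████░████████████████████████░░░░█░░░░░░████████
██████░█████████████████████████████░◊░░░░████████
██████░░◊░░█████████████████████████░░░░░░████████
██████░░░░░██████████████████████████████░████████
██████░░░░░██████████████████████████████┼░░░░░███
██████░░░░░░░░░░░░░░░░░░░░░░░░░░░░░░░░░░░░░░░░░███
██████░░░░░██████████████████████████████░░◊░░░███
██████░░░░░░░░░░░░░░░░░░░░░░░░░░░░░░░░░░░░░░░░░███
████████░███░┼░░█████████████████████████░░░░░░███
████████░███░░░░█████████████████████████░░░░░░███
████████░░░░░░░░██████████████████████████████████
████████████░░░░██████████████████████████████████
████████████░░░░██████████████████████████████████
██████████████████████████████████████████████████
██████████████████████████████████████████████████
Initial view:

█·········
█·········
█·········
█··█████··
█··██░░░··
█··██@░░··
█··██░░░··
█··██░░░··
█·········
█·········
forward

█·········
█·········
█·········
█··█████··
█··█████··
█··██@░░··
█··██░░░··
█··██░░░··
█··██░░░··
█·········

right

··········
··········
··········
··██████··
··██████··
··██░@░░··
··██░░░░··
··██░░░░··
··██░░░···
··········

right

··········
··········
··········
·███████··
·███████··
·██░░@░░··
·██░░░░░··
·██░░░░░··
·██░░░····
··········

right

··········
··········
··········
████████··
████████··
██░░░@░█··
██░░░░░█··
██░░░░░░··
██░░░·····
··········

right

··········
··········
··········
████████··
████████··
█░░░░@██··
█░░░░░██··
█░░░░░░░··
█░░░······
··········

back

··········
··········
████████··
████████··
█░░░░░██··
█░░░░@██··
█░░░░░░░··
█░░░░░██··
··········
··········

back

··········
████████··
████████··
█░░░░░██··
█░░░░░██··
█░░░░@░░··
█░░░░░██··
···░░◊██··
··········
··········

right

··········
███████···
███████···
░░░░░███··
░░░░░███··
░░░░░@░░··
░░░░░███··
··░░◊███··
··········
··········

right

··········
██████····
██████····
░░░░████··
░░░░████··
░░░░░@░░··
░░░░████··
·░░◊████··
··········
··········

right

··········
█████·····
█████·····
░░░█████··
░░░█████··
░░░░░@░░··
░░░█████··
░░◊█████··
··········
··········

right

··········
████······
████······
░░██████··
░░██████··
░░░░░@░░··
░░██████··
░◊██████··
··········
··········

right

··········
███·······
███·······
░███████··
░███████··
░░░░░@░░··
░███████··
◊███████··
··········
··········

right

··········
██········
██········
████████··
████████··
░░░░░@░░··
████████··
████████··
··········
··········

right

··········
█·········
█·········
████████··
████████··
░░░░░@░░··
████████··
████████··
··········
··········

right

··········
··········
··········
████████··
████████··
░░░░░@░░··
████████··
████████··
··········
··········

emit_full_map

█████████········
█████████········
██░░░░░██████████
██░░░░░██████████
██░░░░░░░░░░░░@░░
██░░░░░██████████
····░░◊██████████

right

··········
··········
··········
████████··
████████··
░░░░░@░░··
████████··
████████··
··········
··········
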